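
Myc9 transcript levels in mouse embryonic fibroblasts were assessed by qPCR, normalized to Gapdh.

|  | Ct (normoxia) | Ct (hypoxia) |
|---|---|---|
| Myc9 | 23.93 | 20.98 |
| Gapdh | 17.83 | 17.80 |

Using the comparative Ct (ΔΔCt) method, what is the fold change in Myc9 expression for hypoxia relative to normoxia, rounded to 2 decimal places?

7.57

ΔCt(normoxia) = 23.930 − 17.830 = 6.100
ΔCt(hypoxia) = 20.980 − 17.800 = 3.180
ΔΔCt = 3.180 − 6.100 = -2.920
Fold change = 2^(−(-2.920)) = 2^2.920 = 7.568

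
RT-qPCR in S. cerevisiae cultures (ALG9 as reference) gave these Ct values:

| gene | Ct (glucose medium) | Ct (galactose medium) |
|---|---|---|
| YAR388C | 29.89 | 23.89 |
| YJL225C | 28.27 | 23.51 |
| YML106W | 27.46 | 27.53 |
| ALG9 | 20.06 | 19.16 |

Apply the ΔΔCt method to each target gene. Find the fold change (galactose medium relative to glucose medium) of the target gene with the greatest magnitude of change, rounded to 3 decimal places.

34.297

YAR388C: ΔΔCt = (23.89−19.16) − (29.89−20.06) = 4.73 − 9.83 = -5.10; fold change = 2^5.10 = 34.297
YJL225C: ΔΔCt = (23.51−19.16) − (28.27−20.06) = 4.35 − 8.21 = -3.86; fold change = 2^3.86 = 14.520
YML106W: ΔΔCt = (27.53−19.16) − (27.46−20.06) = 8.37 − 7.40 = 0.97; fold change = 2^-0.97 = 0.511
YAR388C has the largest |ΔΔCt| = 5.10.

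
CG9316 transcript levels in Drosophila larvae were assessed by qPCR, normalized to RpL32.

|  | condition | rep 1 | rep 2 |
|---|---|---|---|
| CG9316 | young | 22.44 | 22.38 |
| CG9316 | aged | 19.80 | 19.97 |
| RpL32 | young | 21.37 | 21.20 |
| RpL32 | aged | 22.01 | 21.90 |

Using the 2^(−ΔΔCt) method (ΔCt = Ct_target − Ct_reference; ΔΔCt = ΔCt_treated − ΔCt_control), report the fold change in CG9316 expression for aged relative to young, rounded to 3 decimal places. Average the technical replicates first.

Mean Ct: CG9316 young 22.410; CG9316 aged 19.885; RpL32 young 21.285; RpL32 aged 21.955
ΔCt(young) = 22.410 − 21.285 = 1.125
ΔCt(aged) = 19.885 − 21.955 = -2.070
ΔΔCt = -2.070 − 1.125 = -3.195
Fold change = 2^(−(-3.195)) = 2^3.195 = 9.1578

9.158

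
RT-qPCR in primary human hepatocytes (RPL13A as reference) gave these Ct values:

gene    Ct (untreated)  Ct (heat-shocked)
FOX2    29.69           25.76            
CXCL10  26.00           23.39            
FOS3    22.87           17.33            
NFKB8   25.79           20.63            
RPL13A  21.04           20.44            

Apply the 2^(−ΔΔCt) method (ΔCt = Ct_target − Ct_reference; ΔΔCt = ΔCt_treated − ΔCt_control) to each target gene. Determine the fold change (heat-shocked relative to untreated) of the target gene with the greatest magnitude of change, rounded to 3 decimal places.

FOX2: ΔΔCt = (25.76−20.44) − (29.69−21.04) = 5.32 − 8.65 = -3.33; fold change = 2^3.33 = 10.056
CXCL10: ΔΔCt = (23.39−20.44) − (26.00−21.04) = 2.95 − 4.96 = -2.01; fold change = 2^2.01 = 4.028
FOS3: ΔΔCt = (17.33−20.44) − (22.87−21.04) = -3.11 − 1.83 = -4.94; fold change = 2^4.94 = 30.696
NFKB8: ΔΔCt = (20.63−20.44) − (25.79−21.04) = 0.19 − 4.75 = -4.56; fold change = 2^4.56 = 23.588
FOS3 has the largest |ΔΔCt| = 4.94.

30.696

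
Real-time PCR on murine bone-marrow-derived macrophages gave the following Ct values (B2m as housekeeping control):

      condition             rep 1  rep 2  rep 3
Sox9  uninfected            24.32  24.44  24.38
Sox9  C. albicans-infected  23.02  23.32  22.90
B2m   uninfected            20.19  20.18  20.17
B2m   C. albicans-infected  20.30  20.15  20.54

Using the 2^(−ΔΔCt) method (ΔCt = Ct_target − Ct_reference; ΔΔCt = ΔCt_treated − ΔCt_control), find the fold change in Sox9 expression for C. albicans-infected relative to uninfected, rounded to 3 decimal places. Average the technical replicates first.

2.732

Mean Ct: Sox9 uninfected 24.380; Sox9 C. albicans-infected 23.080; B2m uninfected 20.180; B2m C. albicans-infected 20.330
ΔCt(uninfected) = 24.380 − 20.180 = 4.200
ΔCt(C. albicans-infected) = 23.080 − 20.330 = 2.750
ΔΔCt = 2.750 − 4.200 = -1.450
Fold change = 2^(−(-1.450)) = 2^1.450 = 2.7321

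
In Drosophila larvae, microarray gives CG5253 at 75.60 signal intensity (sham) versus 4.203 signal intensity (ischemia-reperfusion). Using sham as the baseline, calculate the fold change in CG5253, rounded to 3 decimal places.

0.056

Fold change = 4.203 / 75.60 = 0.0556
CG5253 is downregulated.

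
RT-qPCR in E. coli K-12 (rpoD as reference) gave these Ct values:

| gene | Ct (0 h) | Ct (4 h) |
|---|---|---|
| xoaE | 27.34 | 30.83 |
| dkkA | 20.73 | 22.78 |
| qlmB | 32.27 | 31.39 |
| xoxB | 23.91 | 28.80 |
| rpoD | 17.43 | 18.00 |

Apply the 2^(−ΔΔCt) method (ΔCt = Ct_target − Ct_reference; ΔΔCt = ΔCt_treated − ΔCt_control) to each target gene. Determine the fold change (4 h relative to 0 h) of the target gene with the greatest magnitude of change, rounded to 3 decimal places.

0.050

xoaE: ΔΔCt = (30.83−18.00) − (27.34−17.43) = 12.83 − 9.91 = 2.92; fold change = 2^-2.92 = 0.132
dkkA: ΔΔCt = (22.78−18.00) − (20.73−17.43) = 4.78 − 3.30 = 1.48; fold change = 2^-1.48 = 0.358
qlmB: ΔΔCt = (31.39−18.00) − (32.27−17.43) = 13.39 − 14.84 = -1.45; fold change = 2^1.45 = 2.732
xoxB: ΔΔCt = (28.80−18.00) − (23.91−17.43) = 10.80 − 6.48 = 4.32; fold change = 2^-4.32 = 0.050
xoxB has the largest |ΔΔCt| = 4.32.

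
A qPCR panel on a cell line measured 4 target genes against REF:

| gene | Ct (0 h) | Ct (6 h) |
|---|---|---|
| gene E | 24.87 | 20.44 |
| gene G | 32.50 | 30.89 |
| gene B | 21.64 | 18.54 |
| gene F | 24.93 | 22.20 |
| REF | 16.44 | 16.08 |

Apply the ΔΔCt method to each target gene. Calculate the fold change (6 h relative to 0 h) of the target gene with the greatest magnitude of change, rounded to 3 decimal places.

gene E: ΔΔCt = (20.44−16.08) − (24.87−16.44) = 4.36 − 8.43 = -4.07; fold change = 2^4.07 = 16.795
gene G: ΔΔCt = (30.89−16.08) − (32.50−16.44) = 14.81 − 16.06 = -1.25; fold change = 2^1.25 = 2.378
gene B: ΔΔCt = (18.54−16.08) − (21.64−16.44) = 2.46 − 5.20 = -2.74; fold change = 2^2.74 = 6.681
gene F: ΔΔCt = (22.20−16.08) − (24.93−16.44) = 6.12 − 8.49 = -2.37; fold change = 2^2.37 = 5.169
gene E has the largest |ΔΔCt| = 4.07.

16.795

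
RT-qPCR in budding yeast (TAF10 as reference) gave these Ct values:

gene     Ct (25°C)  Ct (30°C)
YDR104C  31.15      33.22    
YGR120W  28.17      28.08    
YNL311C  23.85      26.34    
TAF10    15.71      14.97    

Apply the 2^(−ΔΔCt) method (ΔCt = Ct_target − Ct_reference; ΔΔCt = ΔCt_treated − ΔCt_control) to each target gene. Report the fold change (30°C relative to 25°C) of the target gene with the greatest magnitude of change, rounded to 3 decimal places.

0.107

YDR104C: ΔΔCt = (33.22−14.97) − (31.15−15.71) = 18.25 − 15.44 = 2.81; fold change = 2^-2.81 = 0.143
YGR120W: ΔΔCt = (28.08−14.97) − (28.17−15.71) = 13.11 − 12.46 = 0.65; fold change = 2^-0.65 = 0.637
YNL311C: ΔΔCt = (26.34−14.97) − (23.85−15.71) = 11.37 − 8.14 = 3.23; fold change = 2^-3.23 = 0.107
YNL311C has the largest |ΔΔCt| = 3.23.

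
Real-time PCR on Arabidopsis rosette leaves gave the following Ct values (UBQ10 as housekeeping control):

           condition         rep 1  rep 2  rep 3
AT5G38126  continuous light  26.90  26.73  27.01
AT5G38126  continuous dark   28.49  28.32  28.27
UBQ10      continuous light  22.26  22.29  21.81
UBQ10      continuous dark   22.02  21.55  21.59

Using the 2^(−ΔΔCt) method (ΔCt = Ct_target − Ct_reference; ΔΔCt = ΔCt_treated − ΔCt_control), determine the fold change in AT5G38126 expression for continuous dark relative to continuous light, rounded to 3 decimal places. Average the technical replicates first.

Mean Ct: AT5G38126 continuous light 26.880; AT5G38126 continuous dark 28.360; UBQ10 continuous light 22.120; UBQ10 continuous dark 21.720
ΔCt(continuous light) = 26.880 − 22.120 = 4.760
ΔCt(continuous dark) = 28.360 − 21.720 = 6.640
ΔΔCt = 6.640 − 4.760 = 1.880
Fold change = 2^(−1.880) = 0.2717

0.272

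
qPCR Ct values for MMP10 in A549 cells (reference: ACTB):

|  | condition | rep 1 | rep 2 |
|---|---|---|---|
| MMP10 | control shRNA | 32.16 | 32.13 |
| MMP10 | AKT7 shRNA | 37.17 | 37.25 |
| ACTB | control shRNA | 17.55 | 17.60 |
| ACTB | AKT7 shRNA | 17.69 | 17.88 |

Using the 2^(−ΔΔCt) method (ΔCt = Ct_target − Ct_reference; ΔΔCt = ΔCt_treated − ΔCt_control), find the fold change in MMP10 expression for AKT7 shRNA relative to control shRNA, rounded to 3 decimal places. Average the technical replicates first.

Mean Ct: MMP10 control shRNA 32.145; MMP10 AKT7 shRNA 37.210; ACTB control shRNA 17.575; ACTB AKT7 shRNA 17.785
ΔCt(control shRNA) = 32.145 − 17.575 = 14.570
ΔCt(AKT7 shRNA) = 37.210 − 17.785 = 19.425
ΔΔCt = 19.425 − 14.570 = 4.855
Fold change = 2^(−4.855) = 0.0346

0.035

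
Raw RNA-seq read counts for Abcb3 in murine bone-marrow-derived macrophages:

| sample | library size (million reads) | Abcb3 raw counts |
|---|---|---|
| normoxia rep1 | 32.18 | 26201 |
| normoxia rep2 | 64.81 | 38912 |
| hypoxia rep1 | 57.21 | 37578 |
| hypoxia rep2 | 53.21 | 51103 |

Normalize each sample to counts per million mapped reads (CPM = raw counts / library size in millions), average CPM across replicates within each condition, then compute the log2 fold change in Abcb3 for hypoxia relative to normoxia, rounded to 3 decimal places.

CPM(normoxia rep1) = 26201 / 32.18 = 814.2014
CPM(normoxia rep2) = 38912 / 64.81 = 600.4012
CPM(hypoxia rep1) = 37578 / 57.21 = 656.8432
CPM(hypoxia rep2) = 51103 / 53.21 = 960.4022
mean CPM(normoxia) = 707.3013; mean CPM(hypoxia) = 808.6227
Fold change = 808.6227 / 707.3013 = 1.14325
log2(1.14325) = 0.1931

0.193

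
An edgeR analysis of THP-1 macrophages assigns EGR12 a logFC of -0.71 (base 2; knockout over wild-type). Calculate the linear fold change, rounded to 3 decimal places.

0.611

Fold change = 2^(-0.71) = 0.6113
That is, EGR12 drops to 61.1% of the wild-type level.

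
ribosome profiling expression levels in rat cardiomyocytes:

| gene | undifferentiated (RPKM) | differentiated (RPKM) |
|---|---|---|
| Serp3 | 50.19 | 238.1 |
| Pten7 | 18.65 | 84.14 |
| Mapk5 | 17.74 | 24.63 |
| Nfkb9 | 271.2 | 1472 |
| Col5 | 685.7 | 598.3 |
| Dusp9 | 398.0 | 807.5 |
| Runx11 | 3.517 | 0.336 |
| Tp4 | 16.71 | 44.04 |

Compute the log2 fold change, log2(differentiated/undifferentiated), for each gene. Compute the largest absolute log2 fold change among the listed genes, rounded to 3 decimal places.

3.388

log2(238.1/50.19) = 2.246  (Serp3)
log2(84.14/18.65) = 2.174  (Pten7)
log2(24.63/17.74) = 0.473  (Mapk5)
log2(1472/271.2) = 2.440  (Nfkb9)
log2(598.3/685.7) = -0.197  (Col5)
log2(807.5/398.0) = 1.021  (Dusp9)
log2(0.336/3.517) = -3.388  (Runx11)
log2(44.04/16.71) = 1.398  (Tp4)
The largest magnitude belongs to Runx11.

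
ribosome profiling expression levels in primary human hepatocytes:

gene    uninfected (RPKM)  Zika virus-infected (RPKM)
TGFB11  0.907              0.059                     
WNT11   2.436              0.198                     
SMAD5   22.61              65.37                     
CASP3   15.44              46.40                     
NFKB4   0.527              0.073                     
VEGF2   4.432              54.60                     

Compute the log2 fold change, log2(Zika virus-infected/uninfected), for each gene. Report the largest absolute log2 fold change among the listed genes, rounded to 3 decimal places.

log2(0.059/0.907) = -3.942  (TGFB11)
log2(0.198/2.436) = -3.621  (WNT11)
log2(65.37/22.61) = 1.532  (SMAD5)
log2(46.40/15.44) = 1.587  (CASP3)
log2(0.073/0.527) = -2.852  (NFKB4)
log2(54.60/4.432) = 3.623  (VEGF2)
The largest magnitude belongs to TGFB11.

3.942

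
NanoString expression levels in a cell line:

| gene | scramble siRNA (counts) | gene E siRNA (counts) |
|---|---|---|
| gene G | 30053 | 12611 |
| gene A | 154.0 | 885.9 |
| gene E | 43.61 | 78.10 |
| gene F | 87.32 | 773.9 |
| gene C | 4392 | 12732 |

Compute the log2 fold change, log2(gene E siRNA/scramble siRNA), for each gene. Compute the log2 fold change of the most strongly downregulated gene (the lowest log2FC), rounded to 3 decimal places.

log2(12611/30053) = -1.253  (gene G)
log2(885.9/154.0) = 2.524  (gene A)
log2(78.10/43.61) = 0.841  (gene E)
log2(773.9/87.32) = 3.148  (gene F)
log2(12732/4392) = 1.536  (gene C)
gene G is most strongly downregulated.

-1.253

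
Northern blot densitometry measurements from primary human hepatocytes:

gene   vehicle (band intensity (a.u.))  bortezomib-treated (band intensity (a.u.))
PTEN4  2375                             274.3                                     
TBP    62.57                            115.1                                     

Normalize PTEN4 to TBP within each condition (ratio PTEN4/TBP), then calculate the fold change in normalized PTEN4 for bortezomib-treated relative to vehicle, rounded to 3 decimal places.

0.063

PTEN4/TBP (vehicle) = 2375 / 62.57 = 37.957
PTEN4/TBP (bortezomib-treated) = 274.3 / 115.1 = 2.3831
Fold change = 2.3831 / 37.957 = 0.0628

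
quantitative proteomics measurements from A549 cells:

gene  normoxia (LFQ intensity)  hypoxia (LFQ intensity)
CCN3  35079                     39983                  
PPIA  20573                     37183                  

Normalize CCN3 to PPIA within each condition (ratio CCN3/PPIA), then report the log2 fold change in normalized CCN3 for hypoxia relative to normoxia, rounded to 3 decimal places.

CCN3/PPIA (normoxia) = 35079 / 20573 = 1.7051
CCN3/PPIA (hypoxia) = 39983 / 37183 = 1.0753
Fold change = 1.0753 / 1.7051 = 0.6306
log2(0.6306) = -0.6651

-0.665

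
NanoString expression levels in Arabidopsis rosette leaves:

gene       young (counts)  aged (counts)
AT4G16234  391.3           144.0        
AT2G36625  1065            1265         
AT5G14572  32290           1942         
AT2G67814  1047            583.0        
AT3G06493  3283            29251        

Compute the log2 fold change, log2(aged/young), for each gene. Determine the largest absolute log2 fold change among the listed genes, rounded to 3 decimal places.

log2(144.0/391.3) = -1.442  (AT4G16234)
log2(1265/1065) = 0.248  (AT2G36625)
log2(1942/32290) = -4.055  (AT5G14572)
log2(583.0/1047) = -0.845  (AT2G67814)
log2(29251/3283) = 3.155  (AT3G06493)
The largest magnitude belongs to AT5G14572.

4.055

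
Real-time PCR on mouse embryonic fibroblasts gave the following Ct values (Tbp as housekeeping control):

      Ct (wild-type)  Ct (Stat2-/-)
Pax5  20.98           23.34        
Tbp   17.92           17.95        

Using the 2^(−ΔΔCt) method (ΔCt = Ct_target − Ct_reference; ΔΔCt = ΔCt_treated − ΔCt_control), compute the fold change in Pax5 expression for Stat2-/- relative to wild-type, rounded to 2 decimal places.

0.20

ΔCt(wild-type) = 20.980 − 17.920 = 3.060
ΔCt(Stat2-/-) = 23.340 − 17.950 = 5.390
ΔΔCt = 5.390 − 3.060 = 2.330
Fold change = 2^(−2.330) = 0.199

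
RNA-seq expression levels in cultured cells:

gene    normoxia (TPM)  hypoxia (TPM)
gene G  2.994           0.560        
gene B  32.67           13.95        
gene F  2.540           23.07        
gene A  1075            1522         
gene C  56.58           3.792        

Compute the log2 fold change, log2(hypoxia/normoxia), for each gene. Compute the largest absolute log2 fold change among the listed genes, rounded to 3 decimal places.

log2(0.560/2.994) = -2.419  (gene G)
log2(13.95/32.67) = -1.228  (gene B)
log2(23.07/2.540) = 3.183  (gene F)
log2(1522/1075) = 0.502  (gene A)
log2(3.792/56.58) = -3.899  (gene C)
The largest magnitude belongs to gene C.

3.899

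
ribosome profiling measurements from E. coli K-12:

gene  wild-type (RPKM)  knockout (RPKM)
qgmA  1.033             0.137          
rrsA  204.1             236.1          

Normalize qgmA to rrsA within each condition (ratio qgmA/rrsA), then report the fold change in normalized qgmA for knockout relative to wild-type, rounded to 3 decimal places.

qgmA/rrsA (wild-type) = 1.033 / 204.1 = 0.0050612
qgmA/rrsA (knockout) = 0.137 / 236.1 = 0.00058026
Fold change = 0.00058026 / 0.0050612 = 0.1146

0.115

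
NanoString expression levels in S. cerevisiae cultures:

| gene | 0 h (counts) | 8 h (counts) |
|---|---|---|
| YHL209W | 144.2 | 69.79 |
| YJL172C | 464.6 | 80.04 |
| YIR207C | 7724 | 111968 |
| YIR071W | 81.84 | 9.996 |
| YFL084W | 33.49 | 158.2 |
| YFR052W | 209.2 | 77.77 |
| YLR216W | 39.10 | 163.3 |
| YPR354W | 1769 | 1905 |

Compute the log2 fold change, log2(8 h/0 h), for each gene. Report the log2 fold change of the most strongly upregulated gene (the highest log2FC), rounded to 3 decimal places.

log2(69.79/144.2) = -1.047  (YHL209W)
log2(80.04/464.6) = -2.537  (YJL172C)
log2(111968/7724) = 3.858  (YIR207C)
log2(9.996/81.84) = -3.033  (YIR071W)
log2(158.2/33.49) = 2.240  (YFL084W)
log2(77.77/209.2) = -1.428  (YFR052W)
log2(163.3/39.10) = 2.062  (YLR216W)
log2(1905/1769) = 0.107  (YPR354W)
YIR207C is most strongly upregulated.

3.858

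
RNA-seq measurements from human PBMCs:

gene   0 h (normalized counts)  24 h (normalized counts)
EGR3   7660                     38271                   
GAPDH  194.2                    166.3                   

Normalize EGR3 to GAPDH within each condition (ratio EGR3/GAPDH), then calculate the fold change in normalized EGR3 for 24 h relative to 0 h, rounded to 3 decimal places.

5.834

EGR3/GAPDH (0 h) = 7660 / 194.2 = 39.444
EGR3/GAPDH (24 h) = 38271 / 166.3 = 230.13
Fold change = 230.13 / 39.444 = 5.8344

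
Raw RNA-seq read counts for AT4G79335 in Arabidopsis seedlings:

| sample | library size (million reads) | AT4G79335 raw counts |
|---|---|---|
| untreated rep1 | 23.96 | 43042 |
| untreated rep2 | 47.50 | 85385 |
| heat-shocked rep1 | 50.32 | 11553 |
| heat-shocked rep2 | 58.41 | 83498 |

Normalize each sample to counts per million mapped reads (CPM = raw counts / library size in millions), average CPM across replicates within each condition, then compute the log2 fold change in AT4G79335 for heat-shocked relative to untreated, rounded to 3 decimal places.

CPM(untreated rep1) = 43042 / 23.96 = 1796.4107
CPM(untreated rep2) = 85385 / 47.50 = 1797.5789
CPM(heat-shocked rep1) = 11553 / 50.32 = 229.5906
CPM(heat-shocked rep2) = 83498 / 58.41 = 1429.5155
mean CPM(untreated) = 1796.9948; mean CPM(heat-shocked) = 829.5531
Fold change = 829.5531 / 1796.9948 = 0.46163
log2(0.46163) = -1.1152

-1.115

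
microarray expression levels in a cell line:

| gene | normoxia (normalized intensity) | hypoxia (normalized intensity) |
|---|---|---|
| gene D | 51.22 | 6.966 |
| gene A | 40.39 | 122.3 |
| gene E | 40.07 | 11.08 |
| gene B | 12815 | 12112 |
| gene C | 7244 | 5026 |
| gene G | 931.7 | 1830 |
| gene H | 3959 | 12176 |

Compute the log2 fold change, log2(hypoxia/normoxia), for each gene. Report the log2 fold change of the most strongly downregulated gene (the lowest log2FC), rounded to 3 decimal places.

log2(6.966/51.22) = -2.878  (gene D)
log2(122.3/40.39) = 1.598  (gene A)
log2(11.08/40.07) = -1.855  (gene E)
log2(12112/12815) = -0.081  (gene B)
log2(5026/7244) = -0.527  (gene C)
log2(1830/931.7) = 0.974  (gene G)
log2(12176/3959) = 1.621  (gene H)
gene D is most strongly downregulated.

-2.878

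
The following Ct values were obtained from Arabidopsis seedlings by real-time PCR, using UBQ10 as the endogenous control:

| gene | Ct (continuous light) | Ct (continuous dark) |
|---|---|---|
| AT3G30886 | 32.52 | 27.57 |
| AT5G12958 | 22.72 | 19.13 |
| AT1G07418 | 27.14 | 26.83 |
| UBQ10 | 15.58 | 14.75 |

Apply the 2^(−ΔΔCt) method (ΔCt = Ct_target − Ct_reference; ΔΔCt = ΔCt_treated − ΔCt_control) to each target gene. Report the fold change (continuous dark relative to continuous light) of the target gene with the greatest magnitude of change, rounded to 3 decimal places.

17.388

AT3G30886: ΔΔCt = (27.57−14.75) − (32.52−15.58) = 12.82 − 16.94 = -4.12; fold change = 2^4.12 = 17.388
AT5G12958: ΔΔCt = (19.13−14.75) − (22.72−15.58) = 4.38 − 7.14 = -2.76; fold change = 2^2.76 = 6.774
AT1G07418: ΔΔCt = (26.83−14.75) − (27.14−15.58) = 12.08 − 11.56 = 0.52; fold change = 2^-0.52 = 0.697
AT3G30886 has the largest |ΔΔCt| = 4.12.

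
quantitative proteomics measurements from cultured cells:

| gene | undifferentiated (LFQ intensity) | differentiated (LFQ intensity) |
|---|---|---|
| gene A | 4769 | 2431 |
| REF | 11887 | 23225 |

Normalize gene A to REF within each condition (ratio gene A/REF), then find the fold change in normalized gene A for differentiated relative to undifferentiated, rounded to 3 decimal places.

gene A/REF (undifferentiated) = 4769 / 11887 = 0.40119
gene A/REF (differentiated) = 2431 / 23225 = 0.10467
Fold change = 0.10467 / 0.40119 = 0.2609

0.261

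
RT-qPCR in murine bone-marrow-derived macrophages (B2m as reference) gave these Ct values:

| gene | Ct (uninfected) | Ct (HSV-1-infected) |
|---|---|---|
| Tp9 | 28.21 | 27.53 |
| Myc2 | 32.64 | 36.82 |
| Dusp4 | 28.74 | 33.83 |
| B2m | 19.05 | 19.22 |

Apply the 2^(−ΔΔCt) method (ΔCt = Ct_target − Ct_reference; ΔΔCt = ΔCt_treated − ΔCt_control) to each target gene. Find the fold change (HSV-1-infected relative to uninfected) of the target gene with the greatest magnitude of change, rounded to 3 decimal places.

Tp9: ΔΔCt = (27.53−19.22) − (28.21−19.05) = 8.31 − 9.16 = -0.85; fold change = 2^0.85 = 1.803
Myc2: ΔΔCt = (36.82−19.22) − (32.64−19.05) = 17.60 − 13.59 = 4.01; fold change = 2^-4.01 = 0.062
Dusp4: ΔΔCt = (33.83−19.22) − (28.74−19.05) = 14.61 − 9.69 = 4.92; fold change = 2^-4.92 = 0.033
Dusp4 has the largest |ΔΔCt| = 4.92.

0.033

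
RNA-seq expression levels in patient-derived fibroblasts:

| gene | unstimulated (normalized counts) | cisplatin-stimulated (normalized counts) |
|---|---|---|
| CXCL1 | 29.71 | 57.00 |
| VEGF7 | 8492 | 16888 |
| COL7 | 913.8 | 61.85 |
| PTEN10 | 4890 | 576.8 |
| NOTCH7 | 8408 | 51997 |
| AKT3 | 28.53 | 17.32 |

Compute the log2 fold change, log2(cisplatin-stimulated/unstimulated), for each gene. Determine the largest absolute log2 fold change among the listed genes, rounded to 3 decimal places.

log2(57.00/29.71) = 0.940  (CXCL1)
log2(16888/8492) = 0.992  (VEGF7)
log2(61.85/913.8) = -3.885  (COL7)
log2(576.8/4890) = -3.084  (PTEN10)
log2(51997/8408) = 2.629  (NOTCH7)
log2(17.32/28.53) = -0.720  (AKT3)
The largest magnitude belongs to COL7.

3.885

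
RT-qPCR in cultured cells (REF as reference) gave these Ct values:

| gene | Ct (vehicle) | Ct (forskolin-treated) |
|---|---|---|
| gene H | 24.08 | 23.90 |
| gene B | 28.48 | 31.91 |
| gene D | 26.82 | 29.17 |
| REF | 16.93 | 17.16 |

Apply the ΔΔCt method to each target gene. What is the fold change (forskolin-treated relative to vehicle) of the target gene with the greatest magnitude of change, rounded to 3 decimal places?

gene H: ΔΔCt = (23.90−17.16) − (24.08−16.93) = 6.74 − 7.15 = -0.41; fold change = 2^0.41 = 1.329
gene B: ΔΔCt = (31.91−17.16) − (28.48−16.93) = 14.75 − 11.55 = 3.20; fold change = 2^-3.20 = 0.109
gene D: ΔΔCt = (29.17−17.16) − (26.82−16.93) = 12.01 − 9.89 = 2.12; fold change = 2^-2.12 = 0.230
gene B has the largest |ΔΔCt| = 3.20.

0.109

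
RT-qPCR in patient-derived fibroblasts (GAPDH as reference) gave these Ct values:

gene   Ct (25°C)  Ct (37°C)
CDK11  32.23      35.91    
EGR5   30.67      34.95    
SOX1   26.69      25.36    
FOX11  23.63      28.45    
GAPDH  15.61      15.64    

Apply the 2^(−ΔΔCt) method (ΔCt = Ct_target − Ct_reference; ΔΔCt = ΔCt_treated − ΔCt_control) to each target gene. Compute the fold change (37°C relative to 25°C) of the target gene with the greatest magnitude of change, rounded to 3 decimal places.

CDK11: ΔΔCt = (35.91−15.64) − (32.23−15.61) = 20.27 − 16.62 = 3.65; fold change = 2^-3.65 = 0.080
EGR5: ΔΔCt = (34.95−15.64) − (30.67−15.61) = 19.31 − 15.06 = 4.25; fold change = 2^-4.25 = 0.053
SOX1: ΔΔCt = (25.36−15.64) − (26.69−15.61) = 9.72 − 11.08 = -1.36; fold change = 2^1.36 = 2.567
FOX11: ΔΔCt = (28.45−15.64) − (23.63−15.61) = 12.81 − 8.02 = 4.79; fold change = 2^-4.79 = 0.036
FOX11 has the largest |ΔΔCt| = 4.79.

0.036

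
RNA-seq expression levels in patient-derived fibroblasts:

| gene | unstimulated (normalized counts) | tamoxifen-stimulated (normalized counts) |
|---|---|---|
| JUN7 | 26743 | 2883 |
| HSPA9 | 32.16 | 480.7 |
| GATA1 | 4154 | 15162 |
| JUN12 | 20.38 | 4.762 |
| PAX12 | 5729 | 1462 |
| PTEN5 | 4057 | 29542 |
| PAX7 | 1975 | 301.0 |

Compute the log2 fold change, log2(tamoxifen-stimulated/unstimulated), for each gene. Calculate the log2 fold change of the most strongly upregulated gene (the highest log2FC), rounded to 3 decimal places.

log2(2883/26743) = -3.214  (JUN7)
log2(480.7/32.16) = 3.902  (HSPA9)
log2(15162/4154) = 1.868  (GATA1)
log2(4.762/20.38) = -2.098  (JUN12)
log2(1462/5729) = -1.970  (PAX12)
log2(29542/4057) = 2.864  (PTEN5)
log2(301.0/1975) = -2.714  (PAX7)
HSPA9 is most strongly upregulated.

3.902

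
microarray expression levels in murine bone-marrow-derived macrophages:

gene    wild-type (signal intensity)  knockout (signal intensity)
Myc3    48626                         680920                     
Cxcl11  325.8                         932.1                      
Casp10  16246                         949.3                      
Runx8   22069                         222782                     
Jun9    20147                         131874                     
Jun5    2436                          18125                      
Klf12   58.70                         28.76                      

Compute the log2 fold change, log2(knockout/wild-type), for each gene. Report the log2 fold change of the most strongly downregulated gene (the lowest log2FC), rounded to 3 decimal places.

log2(680920/48626) = 3.808  (Myc3)
log2(932.1/325.8) = 1.516  (Cxcl11)
log2(949.3/16246) = -4.097  (Casp10)
log2(222782/22069) = 3.336  (Runx8)
log2(131874/20147) = 2.711  (Jun9)
log2(18125/2436) = 2.895  (Jun5)
log2(28.76/58.70) = -1.029  (Klf12)
Casp10 is most strongly downregulated.

-4.097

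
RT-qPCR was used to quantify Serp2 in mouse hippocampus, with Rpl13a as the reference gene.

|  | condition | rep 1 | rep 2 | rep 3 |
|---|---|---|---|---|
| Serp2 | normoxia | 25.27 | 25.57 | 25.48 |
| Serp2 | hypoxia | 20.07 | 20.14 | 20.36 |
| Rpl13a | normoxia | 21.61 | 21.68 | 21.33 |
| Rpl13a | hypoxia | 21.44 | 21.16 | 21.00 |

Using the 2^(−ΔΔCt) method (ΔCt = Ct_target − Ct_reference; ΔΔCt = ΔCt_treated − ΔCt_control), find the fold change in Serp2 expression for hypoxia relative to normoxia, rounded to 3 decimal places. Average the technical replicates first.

30.065

Mean Ct: Serp2 normoxia 25.440; Serp2 hypoxia 20.190; Rpl13a normoxia 21.540; Rpl13a hypoxia 21.200
ΔCt(normoxia) = 25.440 − 21.540 = 3.900
ΔCt(hypoxia) = 20.190 − 21.200 = -1.010
ΔΔCt = -1.010 − 3.900 = -4.910
Fold change = 2^(−(-4.910)) = 2^4.910 = 30.0647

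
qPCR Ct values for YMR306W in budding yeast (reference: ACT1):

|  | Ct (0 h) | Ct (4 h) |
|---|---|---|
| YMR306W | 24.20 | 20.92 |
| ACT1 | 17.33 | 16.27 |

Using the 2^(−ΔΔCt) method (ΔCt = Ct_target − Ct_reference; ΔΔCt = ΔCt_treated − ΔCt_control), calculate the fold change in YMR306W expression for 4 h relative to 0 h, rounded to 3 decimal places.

ΔCt(0 h) = 24.200 − 17.330 = 6.870
ΔCt(4 h) = 20.920 − 16.270 = 4.650
ΔΔCt = 4.650 − 6.870 = -2.220
Fold change = 2^(−(-2.220)) = 2^2.220 = 4.6589

4.659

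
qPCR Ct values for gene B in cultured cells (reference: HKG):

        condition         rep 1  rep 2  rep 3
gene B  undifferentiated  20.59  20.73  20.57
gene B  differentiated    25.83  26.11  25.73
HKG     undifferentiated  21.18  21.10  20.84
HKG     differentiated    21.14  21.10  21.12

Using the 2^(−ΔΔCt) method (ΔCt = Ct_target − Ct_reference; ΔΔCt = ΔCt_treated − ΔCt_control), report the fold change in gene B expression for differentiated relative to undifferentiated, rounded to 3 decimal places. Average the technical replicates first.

Mean Ct: gene B undifferentiated 20.630; gene B differentiated 25.890; HKG undifferentiated 21.040; HKG differentiated 21.120
ΔCt(undifferentiated) = 20.630 − 21.040 = -0.410
ΔCt(differentiated) = 25.890 − 21.120 = 4.770
ΔΔCt = 4.770 − (-0.410) = 5.180
Fold change = 2^(−5.180) = 0.0276

0.028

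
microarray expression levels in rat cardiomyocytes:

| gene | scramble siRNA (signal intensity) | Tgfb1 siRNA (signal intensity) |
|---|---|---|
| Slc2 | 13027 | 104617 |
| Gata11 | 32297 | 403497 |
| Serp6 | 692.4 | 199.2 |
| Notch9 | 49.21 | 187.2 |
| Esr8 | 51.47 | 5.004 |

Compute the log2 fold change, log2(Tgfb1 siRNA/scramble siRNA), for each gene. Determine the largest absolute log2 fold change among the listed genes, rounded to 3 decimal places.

3.643

log2(104617/13027) = 3.006  (Slc2)
log2(403497/32297) = 3.643  (Gata11)
log2(199.2/692.4) = -1.797  (Serp6)
log2(187.2/49.21) = 1.928  (Notch9)
log2(5.004/51.47) = -3.363  (Esr8)
The largest magnitude belongs to Gata11.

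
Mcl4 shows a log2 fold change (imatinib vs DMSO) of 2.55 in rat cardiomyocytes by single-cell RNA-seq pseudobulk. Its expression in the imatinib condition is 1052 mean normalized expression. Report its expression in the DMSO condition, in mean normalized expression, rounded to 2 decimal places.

Fold change = 2^(2.55) = 5.8563
DMSO expression = 1052 / 5.8563 = 179.63

179.63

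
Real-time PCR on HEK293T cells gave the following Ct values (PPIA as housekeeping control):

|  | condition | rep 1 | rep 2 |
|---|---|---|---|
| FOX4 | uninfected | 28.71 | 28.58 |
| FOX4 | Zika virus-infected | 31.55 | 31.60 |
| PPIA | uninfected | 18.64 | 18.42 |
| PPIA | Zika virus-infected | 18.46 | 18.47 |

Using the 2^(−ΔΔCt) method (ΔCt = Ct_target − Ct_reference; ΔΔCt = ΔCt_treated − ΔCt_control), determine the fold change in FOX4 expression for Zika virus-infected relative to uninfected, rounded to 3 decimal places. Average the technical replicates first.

0.125

Mean Ct: FOX4 uninfected 28.645; FOX4 Zika virus-infected 31.575; PPIA uninfected 18.530; PPIA Zika virus-infected 18.465
ΔCt(uninfected) = 28.645 − 18.530 = 10.115
ΔCt(Zika virus-infected) = 31.575 − 18.465 = 13.110
ΔΔCt = 13.110 − 10.115 = 2.995
Fold change = 2^(−2.995) = 0.1254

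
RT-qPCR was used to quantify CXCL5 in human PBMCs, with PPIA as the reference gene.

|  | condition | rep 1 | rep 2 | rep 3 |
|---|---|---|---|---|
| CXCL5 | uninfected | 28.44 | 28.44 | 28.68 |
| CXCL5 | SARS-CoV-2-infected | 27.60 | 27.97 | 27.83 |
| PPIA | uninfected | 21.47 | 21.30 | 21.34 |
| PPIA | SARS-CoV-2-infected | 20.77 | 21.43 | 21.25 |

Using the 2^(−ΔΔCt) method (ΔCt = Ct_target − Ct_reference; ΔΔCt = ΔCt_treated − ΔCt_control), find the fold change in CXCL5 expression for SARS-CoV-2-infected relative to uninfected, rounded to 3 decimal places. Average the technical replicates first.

1.414

Mean Ct: CXCL5 uninfected 28.520; CXCL5 SARS-CoV-2-infected 27.800; PPIA uninfected 21.370; PPIA SARS-CoV-2-infected 21.150
ΔCt(uninfected) = 28.520 − 21.370 = 7.150
ΔCt(SARS-CoV-2-infected) = 27.800 − 21.150 = 6.650
ΔΔCt = 6.650 − 7.150 = -0.500
Fold change = 2^(−(-0.500)) = 2^0.500 = 1.4142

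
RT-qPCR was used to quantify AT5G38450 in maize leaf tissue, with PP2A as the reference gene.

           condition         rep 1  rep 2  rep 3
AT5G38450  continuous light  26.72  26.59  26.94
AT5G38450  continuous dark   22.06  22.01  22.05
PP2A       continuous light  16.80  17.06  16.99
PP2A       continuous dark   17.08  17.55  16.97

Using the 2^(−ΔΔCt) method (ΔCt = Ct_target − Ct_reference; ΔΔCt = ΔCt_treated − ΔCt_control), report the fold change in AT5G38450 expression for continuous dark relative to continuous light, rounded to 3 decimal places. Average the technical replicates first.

Mean Ct: AT5G38450 continuous light 26.750; AT5G38450 continuous dark 22.040; PP2A continuous light 16.950; PP2A continuous dark 17.200
ΔCt(continuous light) = 26.750 − 16.950 = 9.800
ΔCt(continuous dark) = 22.040 − 17.200 = 4.840
ΔΔCt = 4.840 − 9.800 = -4.960
Fold change = 2^(−(-4.960)) = 2^4.960 = 31.1250

31.125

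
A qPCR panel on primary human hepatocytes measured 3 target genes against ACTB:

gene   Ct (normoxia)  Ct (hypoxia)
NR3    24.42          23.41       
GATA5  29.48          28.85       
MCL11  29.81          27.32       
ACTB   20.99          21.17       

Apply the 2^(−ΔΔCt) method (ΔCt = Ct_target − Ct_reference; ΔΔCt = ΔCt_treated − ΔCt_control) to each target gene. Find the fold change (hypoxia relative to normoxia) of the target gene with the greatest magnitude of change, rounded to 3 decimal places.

6.364

NR3: ΔΔCt = (23.41−21.17) − (24.42−20.99) = 2.24 − 3.43 = -1.19; fold change = 2^1.19 = 2.282
GATA5: ΔΔCt = (28.85−21.17) − (29.48−20.99) = 7.68 − 8.49 = -0.81; fold change = 2^0.81 = 1.753
MCL11: ΔΔCt = (27.32−21.17) − (29.81−20.99) = 6.15 − 8.82 = -2.67; fold change = 2^2.67 = 6.364
MCL11 has the largest |ΔΔCt| = 2.67.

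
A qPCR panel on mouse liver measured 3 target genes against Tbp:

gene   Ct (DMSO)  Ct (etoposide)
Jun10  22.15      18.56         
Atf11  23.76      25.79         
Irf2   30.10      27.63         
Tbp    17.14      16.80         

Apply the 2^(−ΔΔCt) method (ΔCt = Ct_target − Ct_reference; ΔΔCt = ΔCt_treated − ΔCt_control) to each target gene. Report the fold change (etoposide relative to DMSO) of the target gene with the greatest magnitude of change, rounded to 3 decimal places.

Jun10: ΔΔCt = (18.56−16.80) − (22.15−17.14) = 1.76 − 5.01 = -3.25; fold change = 2^3.25 = 9.514
Atf11: ΔΔCt = (25.79−16.80) − (23.76−17.14) = 8.99 − 6.62 = 2.37; fold change = 2^-2.37 = 0.193
Irf2: ΔΔCt = (27.63−16.80) − (30.10−17.14) = 10.83 − 12.96 = -2.13; fold change = 2^2.13 = 4.377
Jun10 has the largest |ΔΔCt| = 3.25.

9.514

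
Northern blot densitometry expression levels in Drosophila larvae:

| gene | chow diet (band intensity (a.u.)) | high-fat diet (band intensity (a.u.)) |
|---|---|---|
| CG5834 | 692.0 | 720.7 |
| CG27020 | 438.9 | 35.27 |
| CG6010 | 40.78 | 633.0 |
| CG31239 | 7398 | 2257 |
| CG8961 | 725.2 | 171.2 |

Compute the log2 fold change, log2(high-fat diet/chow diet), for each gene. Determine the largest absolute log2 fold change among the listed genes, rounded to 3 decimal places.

3.956

log2(720.7/692.0) = 0.059  (CG5834)
log2(35.27/438.9) = -3.637  (CG27020)
log2(633.0/40.78) = 3.956  (CG6010)
log2(2257/7398) = -1.713  (CG31239)
log2(171.2/725.2) = -2.083  (CG8961)
The largest magnitude belongs to CG6010.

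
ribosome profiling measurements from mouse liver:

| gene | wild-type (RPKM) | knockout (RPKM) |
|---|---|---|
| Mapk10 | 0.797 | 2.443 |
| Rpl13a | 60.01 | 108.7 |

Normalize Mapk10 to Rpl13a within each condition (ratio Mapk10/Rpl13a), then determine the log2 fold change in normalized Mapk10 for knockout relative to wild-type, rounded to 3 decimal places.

Mapk10/Rpl13a (wild-type) = 0.797 / 60.01 = 0.013281
Mapk10/Rpl13a (knockout) = 2.443 / 108.7 = 0.022475
Fold change = 0.022475 / 0.013281 = 1.6922
log2(1.6922) = 0.7589

0.759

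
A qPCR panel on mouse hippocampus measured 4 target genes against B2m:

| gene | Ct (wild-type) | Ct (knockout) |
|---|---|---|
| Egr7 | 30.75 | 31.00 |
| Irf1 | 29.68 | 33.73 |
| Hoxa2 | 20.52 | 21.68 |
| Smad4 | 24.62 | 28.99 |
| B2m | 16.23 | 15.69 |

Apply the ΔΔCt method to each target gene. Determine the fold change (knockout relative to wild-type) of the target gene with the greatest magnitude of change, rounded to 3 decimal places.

0.033

Egr7: ΔΔCt = (31.00−15.69) − (30.75−16.23) = 15.31 − 14.52 = 0.79; fold change = 2^-0.79 = 0.578
Irf1: ΔΔCt = (33.73−15.69) − (29.68−16.23) = 18.04 − 13.45 = 4.59; fold change = 2^-4.59 = 0.042
Hoxa2: ΔΔCt = (21.68−15.69) − (20.52−16.23) = 5.99 − 4.29 = 1.70; fold change = 2^-1.70 = 0.308
Smad4: ΔΔCt = (28.99−15.69) − (24.62−16.23) = 13.30 − 8.39 = 4.91; fold change = 2^-4.91 = 0.033
Smad4 has the largest |ΔΔCt| = 4.91.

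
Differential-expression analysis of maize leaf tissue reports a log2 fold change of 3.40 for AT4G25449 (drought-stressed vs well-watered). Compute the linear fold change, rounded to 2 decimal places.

10.56

Fold change = 2^(3.40) = 10.556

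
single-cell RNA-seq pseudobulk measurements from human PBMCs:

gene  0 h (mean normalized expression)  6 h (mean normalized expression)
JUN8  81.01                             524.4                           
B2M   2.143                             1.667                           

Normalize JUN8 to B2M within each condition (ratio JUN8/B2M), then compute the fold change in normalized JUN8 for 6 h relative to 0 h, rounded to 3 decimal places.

8.322

JUN8/B2M (0 h) = 81.01 / 2.143 = 37.802
JUN8/B2M (6 h) = 524.4 / 1.667 = 314.58
Fold change = 314.58 / 37.802 = 8.3217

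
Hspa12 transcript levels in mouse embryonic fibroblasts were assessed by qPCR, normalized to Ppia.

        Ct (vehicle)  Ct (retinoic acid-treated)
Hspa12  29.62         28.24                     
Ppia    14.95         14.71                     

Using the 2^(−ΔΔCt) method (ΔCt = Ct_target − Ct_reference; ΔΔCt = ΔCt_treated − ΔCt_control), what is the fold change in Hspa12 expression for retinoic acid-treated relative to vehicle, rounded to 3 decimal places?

2.204

ΔCt(vehicle) = 29.620 − 14.950 = 14.670
ΔCt(retinoic acid-treated) = 28.240 − 14.710 = 13.530
ΔΔCt = 13.530 − 14.670 = -1.140
Fold change = 2^(−(-1.140)) = 2^1.140 = 2.2038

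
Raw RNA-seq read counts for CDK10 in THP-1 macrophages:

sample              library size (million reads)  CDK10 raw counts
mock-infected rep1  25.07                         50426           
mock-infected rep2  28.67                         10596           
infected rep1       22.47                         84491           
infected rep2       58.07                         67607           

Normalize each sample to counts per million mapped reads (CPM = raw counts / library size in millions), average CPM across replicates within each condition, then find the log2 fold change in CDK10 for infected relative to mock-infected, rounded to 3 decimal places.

1.048

CPM(mock-infected rep1) = 50426 / 25.07 = 2011.4081
CPM(mock-infected rep2) = 10596 / 28.67 = 369.5849
CPM(infected rep1) = 84491 / 22.47 = 3760.1691
CPM(infected rep2) = 67607 / 58.07 = 1164.2328
mean CPM(mock-infected) = 1190.4965; mean CPM(infected) = 2462.2010
Fold change = 2462.2010 / 1190.4965 = 2.06821
log2(2.06821) = 1.0484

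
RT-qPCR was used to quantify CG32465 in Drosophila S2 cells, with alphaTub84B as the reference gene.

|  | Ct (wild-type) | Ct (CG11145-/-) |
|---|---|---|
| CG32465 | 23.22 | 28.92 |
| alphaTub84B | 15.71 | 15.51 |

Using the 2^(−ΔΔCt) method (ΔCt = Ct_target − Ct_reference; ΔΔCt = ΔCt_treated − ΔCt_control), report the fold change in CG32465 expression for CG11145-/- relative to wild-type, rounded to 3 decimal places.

0.017

ΔCt(wild-type) = 23.220 − 15.710 = 7.510
ΔCt(CG11145-/-) = 28.920 − 15.510 = 13.410
ΔΔCt = 13.410 − 7.510 = 5.900
Fold change = 2^(−5.900) = 0.0167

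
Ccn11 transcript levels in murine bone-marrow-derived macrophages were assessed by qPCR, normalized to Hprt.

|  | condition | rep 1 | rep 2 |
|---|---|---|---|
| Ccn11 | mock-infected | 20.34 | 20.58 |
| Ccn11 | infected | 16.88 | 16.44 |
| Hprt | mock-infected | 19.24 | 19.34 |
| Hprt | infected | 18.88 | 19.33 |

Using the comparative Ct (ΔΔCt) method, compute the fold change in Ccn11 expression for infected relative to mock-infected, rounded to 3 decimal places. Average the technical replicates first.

Mean Ct: Ccn11 mock-infected 20.460; Ccn11 infected 16.660; Hprt mock-infected 19.290; Hprt infected 19.105
ΔCt(mock-infected) = 20.460 − 19.290 = 1.170
ΔCt(infected) = 16.660 − 19.105 = -2.445
ΔΔCt = -2.445 − 1.170 = -3.615
Fold change = 2^(−(-3.615)) = 2^3.615 = 12.2525

12.252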